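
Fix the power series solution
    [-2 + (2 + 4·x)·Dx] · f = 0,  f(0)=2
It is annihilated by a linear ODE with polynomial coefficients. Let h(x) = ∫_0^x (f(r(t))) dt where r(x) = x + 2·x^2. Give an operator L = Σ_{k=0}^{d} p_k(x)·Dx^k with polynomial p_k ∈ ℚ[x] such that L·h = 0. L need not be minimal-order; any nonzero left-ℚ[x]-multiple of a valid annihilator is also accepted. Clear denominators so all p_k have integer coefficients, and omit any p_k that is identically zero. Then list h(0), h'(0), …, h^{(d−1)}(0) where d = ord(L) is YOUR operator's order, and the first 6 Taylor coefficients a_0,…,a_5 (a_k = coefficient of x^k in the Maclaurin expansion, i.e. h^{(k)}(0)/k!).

f: a_k = 2, 2, -1, 1, -5/4, 7/4, …
L₀ from L_f via x↦r, Dx↦r'^{-1}Dx.
h=∫₀ˣh₀: take L = L₀·Dx.
L = (-1 - 4·x)·Dx + (1 + 2·x + 4·x^2)·Dx^2  (order 2).
h: a_k = 0, 2, 1, 1, -3/4, 3/20, …
ICs: h(0) = 0, h′(0) = 2.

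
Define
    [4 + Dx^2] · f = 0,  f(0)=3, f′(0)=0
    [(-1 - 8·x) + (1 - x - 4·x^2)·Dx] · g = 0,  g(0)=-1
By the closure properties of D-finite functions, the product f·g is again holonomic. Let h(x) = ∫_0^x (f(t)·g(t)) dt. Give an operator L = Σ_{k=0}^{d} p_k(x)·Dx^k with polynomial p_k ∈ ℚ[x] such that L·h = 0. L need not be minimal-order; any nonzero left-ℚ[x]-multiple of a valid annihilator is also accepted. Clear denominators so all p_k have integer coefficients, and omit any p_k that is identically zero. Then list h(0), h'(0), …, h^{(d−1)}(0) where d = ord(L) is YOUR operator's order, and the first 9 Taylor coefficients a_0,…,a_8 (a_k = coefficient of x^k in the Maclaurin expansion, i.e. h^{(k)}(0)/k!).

L = (4 + 4·x + 16·x^2)·Dx + (2 + 16·x)·Dx^2 + (-1 + x + 4·x^2)·Dx^3  (order 3).
h: a_k = 0, -3, -3/2, -3, -21/4, -59/5, -143/6, -5681/105, -14261/120, …
ICs: h(0) = 0, h′(0) = -3, h′′(0) = -3.

f: a_k = 3, 0, -6, 0, 2, 0, -4/15, 0, 2/105, …
g: a_k = -1, -1, -5, -9, -29, -65, -181, -441, -1165, …
L₀ := L_f ⊗_s L_g (sym. prod.), ord ≤ 2.
∫: right-multiply L₀ by Dx.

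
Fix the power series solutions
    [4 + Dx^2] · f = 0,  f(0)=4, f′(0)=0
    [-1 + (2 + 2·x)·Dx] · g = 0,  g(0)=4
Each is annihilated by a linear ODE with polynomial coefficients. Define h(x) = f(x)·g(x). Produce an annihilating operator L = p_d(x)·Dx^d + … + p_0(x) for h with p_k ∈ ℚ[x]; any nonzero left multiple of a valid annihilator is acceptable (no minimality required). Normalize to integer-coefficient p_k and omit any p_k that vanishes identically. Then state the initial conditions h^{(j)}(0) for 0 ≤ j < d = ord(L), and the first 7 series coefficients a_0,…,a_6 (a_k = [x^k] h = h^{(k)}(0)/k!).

f: a_k = 4, 0, -8, 0, 8/3, 0, -16/45, …
g: a_k = 4, 2, -1/2, 1/4, -5/32, 7/64, -21/256, …
L₀ := L_f ⊗_s L_g (sym. prod.), ord ≤ 2.
L = (19 + 32·x + 16·x^2) + (-4 - 4·x)·Dx + (4 + 8·x + 4·x^2)·Dx^2  (order 2).
h: a_k = 16, 8, -34, -15, 337/24, 181/48, -5281/2880, …
ICs: h(0) = 16, h′(0) = 8.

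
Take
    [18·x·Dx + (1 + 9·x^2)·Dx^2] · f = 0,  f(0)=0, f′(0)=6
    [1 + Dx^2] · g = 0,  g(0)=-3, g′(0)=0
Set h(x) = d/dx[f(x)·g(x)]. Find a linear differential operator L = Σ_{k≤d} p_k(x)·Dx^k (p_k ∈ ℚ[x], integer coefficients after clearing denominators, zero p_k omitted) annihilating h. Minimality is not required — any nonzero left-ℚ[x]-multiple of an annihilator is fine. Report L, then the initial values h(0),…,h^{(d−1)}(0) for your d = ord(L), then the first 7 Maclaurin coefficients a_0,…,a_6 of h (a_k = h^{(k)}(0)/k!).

L = (38998 + 738774·x^2 + 15162957·x^4 + 3032640·x^6 - 78732·x^8 - 1771470·x^10 + 531441·x^12) + (20772·x + 1033884·x^3 + 7902360·x^5 + 2624400·x^7 + 1180980·x^9 + 2125764·x^11)·Dx + (39368 + 755028·x^2 + 15369750·x^4 + 3887028·x^6 + 314928·x^8 - 1417176·x^10 + 1062882·x^12)·Dx^2 + (20772·x + 1033884·x^3 + 7902360·x^5 + 2624400·x^7 + 1180980·x^9 + 2125764·x^11)·Dx^3 + (370 + 16254·x^2 + 206793·x^4 + 854388·x^6 + 393660·x^8 + 354294·x^10 + 531441·x^12)·Dx^4  (order 4).
h: a_k = -18, 0, 189, 0, -6387/4, 0, 566341/40, …
ICs: h(0) = -18, h′(0) = 0, h′′(0) = 378, h′′′(0) = 0.

f: a_k = 0, 6, 0, -18, 0, 486/5, 0, …
g: a_k = -3, 0, 3/2, 0, -1/8, 0, 1/240, …
f·g: L₀ = L_f ⊗_s L_g, ord ≤ 2·2.
Differentiate: ansatz ord ≤ ord L₀ ⇒ L.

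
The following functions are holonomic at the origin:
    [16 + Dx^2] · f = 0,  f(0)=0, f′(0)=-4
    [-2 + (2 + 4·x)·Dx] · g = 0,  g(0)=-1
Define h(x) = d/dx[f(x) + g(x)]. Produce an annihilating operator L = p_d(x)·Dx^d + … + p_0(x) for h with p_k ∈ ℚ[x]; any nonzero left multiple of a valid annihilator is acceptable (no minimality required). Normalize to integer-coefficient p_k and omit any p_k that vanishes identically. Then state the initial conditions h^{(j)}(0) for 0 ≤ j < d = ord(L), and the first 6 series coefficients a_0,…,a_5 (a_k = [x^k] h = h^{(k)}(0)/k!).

f: a_k = 0, -4, 0, 32/3, 0, -128/15, …
g: a_k = -1, -1, 1/2, -1/2, 5/8, -7/8, …
h₀=f+g: left-lcm gives L₀, ord ≤ 3.
Derive L from L₀ (diff closure).
L = (-496 - 1024·x - 1024·x^2) + (-304 - 1632·x - 3072·x^2 - 2048·x^3)·Dx + (-31 - 64·x - 64·x^2)·Dx^2 + (-19 - 102·x - 192·x^2 - 128·x^3)·Dx^3  (order 3).
h: a_k = -5, 1, 61/2, 5/2, -1129/24, 63/8, …
ICs: h(0) = -5, h′(0) = 1, h′′(0) = 61.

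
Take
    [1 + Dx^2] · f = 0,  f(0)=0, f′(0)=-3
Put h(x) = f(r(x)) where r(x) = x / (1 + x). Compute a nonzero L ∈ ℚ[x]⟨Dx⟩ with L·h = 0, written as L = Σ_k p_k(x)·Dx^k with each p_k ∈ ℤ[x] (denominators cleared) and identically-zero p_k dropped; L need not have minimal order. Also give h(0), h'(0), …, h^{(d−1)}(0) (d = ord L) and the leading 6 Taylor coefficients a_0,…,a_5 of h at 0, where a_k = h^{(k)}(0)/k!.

L = 1 + (2 + 6·x + 6·x^2 + 2·x^3)·Dx + (1 + 4·x + 6·x^2 + 4·x^3 + x^4)·Dx^2  (order 2).
h: a_k = 0, -3, 3, -5/2, 3/2, -1/40, …
ICs: h(0) = 0, h′(0) = -3.

f: a_k = 0, -3, 0, 1/2, 0, -1/40, …
Change of var in L_f (x↦r) gives L₀.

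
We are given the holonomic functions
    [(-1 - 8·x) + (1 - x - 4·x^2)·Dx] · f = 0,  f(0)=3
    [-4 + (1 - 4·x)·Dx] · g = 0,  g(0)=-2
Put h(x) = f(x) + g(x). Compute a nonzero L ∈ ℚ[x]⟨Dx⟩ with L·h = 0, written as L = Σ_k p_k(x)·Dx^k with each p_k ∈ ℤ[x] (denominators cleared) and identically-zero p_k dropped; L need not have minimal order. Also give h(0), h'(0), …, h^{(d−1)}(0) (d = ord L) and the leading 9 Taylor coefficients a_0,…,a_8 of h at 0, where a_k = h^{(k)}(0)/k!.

f: a_k = 3, 3, 15, 27, 87, 195, 543, 1323, 3495, …
g: a_k = -2, -8, -32, -128, -512, -2048, -8192, -32768, -131072, …
h₀=f+g: left-lcm gives L₀, ord ≤ 2.
L = (8 - 288·x + 384·x^2 - 512·x^3) + (22 - 8·x - 288·x^2 + 640·x^3 - 1024·x^4)·Dx + (-3 + 23·x - 56·x^2 + 32·x^3 + 128·x^4 - 256·x^5)·Dx^2  (order 2).
h: a_k = 1, -5, -17, -101, -425, -1853, -7649, -31445, -127577, …
ICs: h(0) = 1, h′(0) = -5.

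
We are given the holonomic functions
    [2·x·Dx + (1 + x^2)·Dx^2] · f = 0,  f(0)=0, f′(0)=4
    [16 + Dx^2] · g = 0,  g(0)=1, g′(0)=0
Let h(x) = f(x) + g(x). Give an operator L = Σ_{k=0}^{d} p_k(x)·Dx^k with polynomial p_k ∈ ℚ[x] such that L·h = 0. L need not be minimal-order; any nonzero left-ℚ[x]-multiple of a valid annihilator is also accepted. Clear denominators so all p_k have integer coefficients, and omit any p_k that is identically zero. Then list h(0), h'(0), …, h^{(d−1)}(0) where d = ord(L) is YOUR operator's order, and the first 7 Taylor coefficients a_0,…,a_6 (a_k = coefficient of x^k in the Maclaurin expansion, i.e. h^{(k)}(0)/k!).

f: a_k = 0, 4, 0, -4/3, 0, 4/5, 0, …
g: a_k = 1, 0, -8, 0, 32/3, 0, -256/45, …
Weyl lclm of L_f,L_g ⇒ L₀ (ord ≤ 4).
L = (64·x + 704·x^3 + 256·x^5)·Dx + (112 + 416·x^2 + 432·x^4 + 128·x^6)·Dx^2 + (4·x + 44·x^3 + 16·x^5)·Dx^3 + (7 + 26·x^2 + 27·x^4 + 8·x^6)·Dx^4  (order 4).
h: a_k = 1, 4, -8, -4/3, 32/3, 4/5, -256/45, …
ICs: h(0) = 1, h′(0) = 4, h′′(0) = -16, h′′′(0) = -8.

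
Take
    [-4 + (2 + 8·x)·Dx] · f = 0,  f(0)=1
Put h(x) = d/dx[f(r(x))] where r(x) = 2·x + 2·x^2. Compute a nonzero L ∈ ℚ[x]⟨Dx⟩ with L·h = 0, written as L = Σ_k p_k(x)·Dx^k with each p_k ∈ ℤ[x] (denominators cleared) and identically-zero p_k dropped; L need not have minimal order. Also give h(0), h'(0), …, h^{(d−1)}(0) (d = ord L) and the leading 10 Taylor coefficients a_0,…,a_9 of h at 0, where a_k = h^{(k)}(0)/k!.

L = -2 + (-1 - 10·x - 24·x^2 - 16·x^3)·Dx  (order 1).
h: a_k = 4, -8, 48, -288, 1760, -10944, 68992, -439552, 2823552, -18256640, …
ICs: h(0) = 4.

f: a_k = 1, 2, -2, 4, -10, 28, -84, 264, -858, 2860, …
f∘r: x↦r, Dx↦Dx/r' in L_f ⇒ L₀.
h₀' ⇒ L via d/dx closure of L₀.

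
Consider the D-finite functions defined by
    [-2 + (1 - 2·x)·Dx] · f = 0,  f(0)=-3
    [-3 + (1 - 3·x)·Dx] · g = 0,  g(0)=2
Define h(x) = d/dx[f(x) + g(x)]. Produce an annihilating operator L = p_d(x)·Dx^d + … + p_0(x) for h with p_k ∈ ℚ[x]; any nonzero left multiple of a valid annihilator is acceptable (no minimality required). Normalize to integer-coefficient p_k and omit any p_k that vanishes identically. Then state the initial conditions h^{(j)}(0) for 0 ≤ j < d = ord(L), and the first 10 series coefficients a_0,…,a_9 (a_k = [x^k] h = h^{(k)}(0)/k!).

L = 36 + (-15 + 36·x)·Dx + (1 - 5·x + 6·x^2)·Dx^2  (order 2).
h: a_k = 0, 12, 90, 456, 1950, 7596, 27930, 98832, 340470, 1150260, …
ICs: h(0) = 0, h′(0) = 12.

f: a_k = -3, -6, -12, -24, -48, -96, -192, -384, -768, -1536, …
g: a_k = 2, 6, 18, 54, 162, 486, 1458, 4374, 13122, 39366, …
L₀ := lclm(L_f,L_g); ord L₀ ≤ 1+1.
Differentiate: ansatz ord ≤ ord L₀ ⇒ L.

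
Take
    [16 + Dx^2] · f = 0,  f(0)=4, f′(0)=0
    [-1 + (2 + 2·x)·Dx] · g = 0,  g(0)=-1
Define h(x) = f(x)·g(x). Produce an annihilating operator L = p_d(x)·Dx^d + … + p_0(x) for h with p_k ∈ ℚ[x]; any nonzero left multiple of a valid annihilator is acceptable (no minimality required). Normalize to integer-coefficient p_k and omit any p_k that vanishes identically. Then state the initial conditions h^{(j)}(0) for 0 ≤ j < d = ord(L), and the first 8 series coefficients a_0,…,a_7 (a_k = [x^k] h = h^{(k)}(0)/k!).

f: a_k = 4, 0, -32, 0, 128/3, 0, -1024/45, 0, …
g: a_k = -1, -1/2, 1/8, -1/16, 5/128, -7/256, 21/1024, -33/2048, …
Product ⇒ symmetric product L₀, ord ≤ 2.
L = (67 + 128·x + 64·x^2) + (-4 - 4·x)·Dx + (4 + 8·x + 4·x^2)·Dx^2  (order 2).
h: a_k = -4, -2, 65/2, 63/4, -4465/96, -3733/192, 310129/11520, 219379/23040, …
ICs: h(0) = -4, h′(0) = -2.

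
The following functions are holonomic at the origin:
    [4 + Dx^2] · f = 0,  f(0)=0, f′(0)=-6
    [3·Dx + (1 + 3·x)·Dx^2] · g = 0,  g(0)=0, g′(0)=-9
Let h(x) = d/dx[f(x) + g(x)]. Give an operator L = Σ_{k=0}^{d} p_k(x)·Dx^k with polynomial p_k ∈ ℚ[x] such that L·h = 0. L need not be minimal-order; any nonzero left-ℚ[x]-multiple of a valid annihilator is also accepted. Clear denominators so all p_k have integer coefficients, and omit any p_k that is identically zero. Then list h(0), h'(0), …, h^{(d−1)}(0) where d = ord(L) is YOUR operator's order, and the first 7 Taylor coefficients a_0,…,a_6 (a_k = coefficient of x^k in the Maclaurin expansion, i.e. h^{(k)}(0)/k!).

f: a_k = 0, -6, 0, 4, 0, -4/5, 0, …
g: a_k = 0, -9, 27/2, -27, 243/4, -729/5, 729/2, …
f+g: L₀ = lclm(L_f,L_g), ord ≤ 2+2.
Derive L from L₀ (diff closure).
L = (348 + 144·x + 216·x^2) + (44 + 180·x + 216·x^2 + 216·x^3)·Dx + (87 + 36·x + 54·x^2)·Dx^2 + (11 + 45·x + 54·x^2 + 54·x^3)·Dx^3  (order 3).
h: a_k = -15, 27, -69, 243, -733, 2187, -98407/15, …
ICs: h(0) = -15, h′(0) = 27, h′′(0) = -138.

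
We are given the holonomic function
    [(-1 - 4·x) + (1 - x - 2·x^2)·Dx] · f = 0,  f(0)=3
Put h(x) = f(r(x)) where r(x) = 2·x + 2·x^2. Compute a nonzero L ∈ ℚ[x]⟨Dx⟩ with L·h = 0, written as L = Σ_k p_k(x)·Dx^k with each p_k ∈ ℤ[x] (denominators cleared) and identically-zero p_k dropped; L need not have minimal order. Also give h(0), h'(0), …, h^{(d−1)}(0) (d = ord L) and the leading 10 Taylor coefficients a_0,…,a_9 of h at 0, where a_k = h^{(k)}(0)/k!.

f: a_k = 3, 3, 9, 15, 33, 63, 129, 255, 513, 1023, …
f∘r: x↦r, Dx↦Dx/r' in L_f ⇒ L₀.
L = (2 + 20·x + 48·x^2 + 32·x^3) + (-1 + 2·x + 10·x^2 + 16·x^3 + 8·x^4)·Dx  (order 1).
h: a_k = 3, 6, 42, 192, 924, 4488, 21624, 104448, 504336, 2435040, …
ICs: h(0) = 3.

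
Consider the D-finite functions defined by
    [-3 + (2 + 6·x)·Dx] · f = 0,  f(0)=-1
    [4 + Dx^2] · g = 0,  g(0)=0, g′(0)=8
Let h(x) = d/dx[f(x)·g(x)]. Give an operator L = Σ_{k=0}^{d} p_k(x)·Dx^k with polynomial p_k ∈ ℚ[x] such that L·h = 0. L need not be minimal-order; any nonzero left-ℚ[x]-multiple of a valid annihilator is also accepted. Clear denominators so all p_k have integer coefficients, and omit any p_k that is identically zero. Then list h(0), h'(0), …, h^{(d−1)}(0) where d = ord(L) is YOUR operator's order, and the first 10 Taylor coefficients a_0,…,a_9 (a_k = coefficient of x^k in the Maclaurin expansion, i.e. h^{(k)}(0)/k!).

f: a_k = -1, -3/2, 9/8, -27/16, 405/128, -1701/256, 15309/1024, -72171/2048, 2814669/32768, -14073345/65536, …
g: a_k = 0, 8, 0, -16/3, 0, 16/15, 0, -32/315, 0, 16/2835, …
h₀=f·g: eliminate ⇒ L₀, order ≤ 1·2.
h=h₀': d/dx-closure on L₀ ⇒ L.
L = (1453 + 11712·x + 26784·x^2 + 27648·x^3 + 20736·x^4) + (132 - 756·x - 5184·x^2 - 5184·x^3)·Dx + (172 + 1416·x + 4428·x^2 + 6912·x^3 + 5184·x^4)·Dx^2  (order 2).
h: a_k = -8, -24, 43, -22, 4379/48, -21963/80, 838883/1152, -6669683/3360, 1418299339/258048, -1699707079/110592, …
ICs: h(0) = -8, h′(0) = -24.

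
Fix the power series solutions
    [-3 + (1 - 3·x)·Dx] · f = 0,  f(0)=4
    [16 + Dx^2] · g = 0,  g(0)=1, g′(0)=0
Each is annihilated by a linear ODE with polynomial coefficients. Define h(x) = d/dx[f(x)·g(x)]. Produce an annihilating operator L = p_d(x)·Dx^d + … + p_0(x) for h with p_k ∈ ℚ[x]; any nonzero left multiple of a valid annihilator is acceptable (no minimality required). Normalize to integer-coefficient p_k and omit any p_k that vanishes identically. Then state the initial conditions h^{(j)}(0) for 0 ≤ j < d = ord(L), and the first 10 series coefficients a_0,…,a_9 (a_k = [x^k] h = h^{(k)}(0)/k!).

L = (-2 - 96·x + 144·x^2) + (-6 + 18·x)·Dx + (1 - 6·x + 9·x^2)·Dx^2  (order 2).
h: a_k = 12, 8, 36, 944/3, 1180, 61672/15, 215852/15, 15557728/315, 5834148/35, 1575187192/2835, …
ICs: h(0) = 12, h′(0) = 8.

f: a_k = 4, 12, 36, 108, 324, 972, 2916, 8748, 26244, 78732, …
g: a_k = 1, 0, -8, 0, 32/3, 0, -256/45, 0, 512/315, 0, …
L₀ := L_f ⊗_s L_g (sym. prod.), ord ≤ 2.
h=h₀': d/dx-closure on L₀ ⇒ L.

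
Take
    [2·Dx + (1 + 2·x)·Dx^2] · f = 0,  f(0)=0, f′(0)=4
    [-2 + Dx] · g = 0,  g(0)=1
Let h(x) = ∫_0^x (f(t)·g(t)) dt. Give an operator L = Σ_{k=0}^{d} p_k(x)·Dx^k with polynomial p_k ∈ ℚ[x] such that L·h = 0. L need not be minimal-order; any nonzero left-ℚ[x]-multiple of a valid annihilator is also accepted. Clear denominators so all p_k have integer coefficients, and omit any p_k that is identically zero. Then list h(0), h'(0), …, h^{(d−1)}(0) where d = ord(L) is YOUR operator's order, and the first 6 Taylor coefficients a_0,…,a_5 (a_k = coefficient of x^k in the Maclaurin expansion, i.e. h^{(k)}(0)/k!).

f: a_k = 0, 4, -4, 16/3, -8, 64/5, …
g: a_k = 1, 2, 2, 4/3, 2/3, 4/15, …
Product ⇒ symmetric product L₀, ord ≤ 2.
h=∫₀ˣh₀: take L = L₀·Dx.
L = 8·x·Dx + (-2 - 8·x)·Dx^2 + (1 + 2·x)·Dx^3  (order 3).
h: a_k = 0, 0, 2, 4/3, 4/3, 0, …
ICs: h(0) = 0, h′(0) = 0, h′′(0) = 4.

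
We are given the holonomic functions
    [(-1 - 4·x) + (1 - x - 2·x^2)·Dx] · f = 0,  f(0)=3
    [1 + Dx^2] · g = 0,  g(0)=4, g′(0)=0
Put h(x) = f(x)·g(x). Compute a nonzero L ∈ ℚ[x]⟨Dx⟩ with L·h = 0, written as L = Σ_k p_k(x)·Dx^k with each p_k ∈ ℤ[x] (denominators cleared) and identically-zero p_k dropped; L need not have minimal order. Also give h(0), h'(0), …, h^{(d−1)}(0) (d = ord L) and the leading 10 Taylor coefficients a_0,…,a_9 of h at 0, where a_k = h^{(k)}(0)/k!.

L = (3 + x + 2·x^2) + (2 + 8·x)·Dx + (-1 + x + 2·x^2)·Dx^2  (order 2).
h: a_k = 12, 12, 30, 54, 229/2, 445/2, 27089/60, 53789/60, 6046153/3360, 4023507/1120, …
ICs: h(0) = 12, h′(0) = 12.

f: a_k = 3, 3, 9, 15, 33, 63, 129, 255, 513, 1023, …
g: a_k = 4, 0, -2, 0, 1/6, 0, -1/180, 0, 1/10080, 0, …
f·g: L₀ = L_f ⊗_s L_g, ord ≤ 1·2.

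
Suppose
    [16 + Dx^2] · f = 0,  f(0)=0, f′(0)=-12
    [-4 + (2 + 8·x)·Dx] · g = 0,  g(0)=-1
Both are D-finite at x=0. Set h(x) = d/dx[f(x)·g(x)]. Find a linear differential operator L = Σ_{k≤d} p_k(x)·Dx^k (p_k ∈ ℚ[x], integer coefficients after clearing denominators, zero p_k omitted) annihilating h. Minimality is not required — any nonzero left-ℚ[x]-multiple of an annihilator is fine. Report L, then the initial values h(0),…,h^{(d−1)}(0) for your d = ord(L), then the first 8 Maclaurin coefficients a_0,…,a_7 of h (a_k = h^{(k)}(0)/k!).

L = (212 + 2304·x + 8704·x^2 + 16384·x^3 + 16384·x^4) + (-4 - 144·x - 768·x^2 - 1024·x^3)·Dx + (7 + 88·x + 432·x^2 + 1024·x^3 + 1024·x^4)·Dx^2  (order 2).
h: a_k = 12, 48, -168, -64, -152, 7776/5, -15728/3, 1978112/105, …
ICs: h(0) = 12, h′(0) = 48.

f: a_k = 0, -12, 0, 32, 0, -128/5, 0, 1024/105, …
g: a_k = -1, -2, 2, -4, 10, -28, 84, -264, …
Product ⇒ symmetric product L₀, ord ≤ 2.
h₀' ⇒ L via d/dx closure of L₀.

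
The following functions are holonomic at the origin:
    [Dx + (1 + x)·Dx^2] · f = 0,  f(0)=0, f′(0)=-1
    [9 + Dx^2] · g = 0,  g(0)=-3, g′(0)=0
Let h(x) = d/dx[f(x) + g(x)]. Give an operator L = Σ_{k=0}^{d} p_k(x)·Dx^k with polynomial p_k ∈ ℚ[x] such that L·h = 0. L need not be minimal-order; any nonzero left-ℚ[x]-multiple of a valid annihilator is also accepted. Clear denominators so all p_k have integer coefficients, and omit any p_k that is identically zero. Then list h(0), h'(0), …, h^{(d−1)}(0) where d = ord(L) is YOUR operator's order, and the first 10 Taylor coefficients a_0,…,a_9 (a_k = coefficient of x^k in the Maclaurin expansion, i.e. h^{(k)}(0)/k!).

f: a_k = 0, -1, 1/2, -1/3, 1/4, -1/5, 1/6, -1/7, 1/8, -1/9, …
g: a_k = -3, 0, 27/2, 0, -81/8, 0, 243/80, 0, -2187/4480, 0, …
L₀ := lclm(L_f,L_g); ord L₀ ≤ 2+2.
h₀' ⇒ L via d/dx closure of L₀.
L = (135 + 162·x + 81·x^2) + (99 + 261·x + 243·x^2 + 81·x^3)·Dx + (15 + 18·x + 9·x^2)·Dx^2 + (11 + 29·x + 27·x^2 + 9·x^3)·Dx^3  (order 3).
h: a_k = -1, 28, -1, -79/2, -1, 769/40, -1, -1627/560, -1, 6667/4480, …
ICs: h(0) = -1, h′(0) = 28, h′′(0) = -2.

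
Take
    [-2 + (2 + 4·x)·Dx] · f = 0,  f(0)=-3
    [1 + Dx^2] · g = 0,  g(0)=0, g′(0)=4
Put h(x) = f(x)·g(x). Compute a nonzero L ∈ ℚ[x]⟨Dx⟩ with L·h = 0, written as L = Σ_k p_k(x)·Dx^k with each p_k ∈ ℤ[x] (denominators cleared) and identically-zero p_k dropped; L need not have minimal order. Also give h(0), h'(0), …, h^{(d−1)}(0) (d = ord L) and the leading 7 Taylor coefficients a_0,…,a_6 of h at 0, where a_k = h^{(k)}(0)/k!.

f: a_k = -3, -3, 3/2, -3/2, 15/8, -21/8, 63/16, …
g: a_k = 0, 4, 0, -2/3, 0, 1/30, 0, …
h₀=f·g: eliminate ⇒ L₀, order ≤ 1·2.
L = (4 + 4·x + 4·x^2) + (-2 - 4·x)·Dx + (1 + 4·x + 4·x^2)·Dx^2  (order 2).
h: a_k = 0, -12, -12, 8, -4, 32/5, -48/5, …
ICs: h(0) = 0, h′(0) = -12.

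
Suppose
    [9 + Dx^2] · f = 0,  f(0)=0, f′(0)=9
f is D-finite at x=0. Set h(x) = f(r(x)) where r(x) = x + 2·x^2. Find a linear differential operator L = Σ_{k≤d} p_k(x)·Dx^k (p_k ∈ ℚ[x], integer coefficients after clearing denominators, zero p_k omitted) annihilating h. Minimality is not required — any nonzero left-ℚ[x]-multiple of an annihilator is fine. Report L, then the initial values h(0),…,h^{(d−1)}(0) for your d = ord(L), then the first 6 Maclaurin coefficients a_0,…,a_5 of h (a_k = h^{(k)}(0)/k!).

f: a_k = 0, 9, 0, -27/2, 0, 243/40, …
L₀ from L_f via x↦r, Dx↦r'^{-1}Dx.
L = (9 + 108·x + 432·x^2 + 576·x^3) - 4·Dx + (1 + 4·x)·Dx^2  (order 2).
h: a_k = 0, 9, 18, -27/2, -81, -6237/40, …
ICs: h(0) = 0, h′(0) = 9.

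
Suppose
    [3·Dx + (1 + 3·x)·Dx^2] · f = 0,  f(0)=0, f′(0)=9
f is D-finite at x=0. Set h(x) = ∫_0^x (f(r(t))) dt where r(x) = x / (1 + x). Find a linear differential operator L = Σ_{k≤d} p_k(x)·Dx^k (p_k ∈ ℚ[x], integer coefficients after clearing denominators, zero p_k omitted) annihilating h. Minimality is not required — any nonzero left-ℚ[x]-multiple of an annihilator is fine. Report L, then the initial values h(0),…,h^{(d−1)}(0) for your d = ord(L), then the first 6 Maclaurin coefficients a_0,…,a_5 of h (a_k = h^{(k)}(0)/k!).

L = (5 + 8·x)·Dx^2 + (1 + 5·x + 4·x^2)·Dx^3  (order 3).
h: a_k = 0, 0, 9/2, -15/2, 63/4, -153/4, …
ICs: h(0) = 0, h′(0) = 0, h′′(0) = 9.

f: a_k = 0, 9, -27/2, 27, -243/4, 729/5, …
h₀=f(r): pull back L_f along r ⇒ L₀.
h=∫h₀ ⇒ L = L₀·Dx.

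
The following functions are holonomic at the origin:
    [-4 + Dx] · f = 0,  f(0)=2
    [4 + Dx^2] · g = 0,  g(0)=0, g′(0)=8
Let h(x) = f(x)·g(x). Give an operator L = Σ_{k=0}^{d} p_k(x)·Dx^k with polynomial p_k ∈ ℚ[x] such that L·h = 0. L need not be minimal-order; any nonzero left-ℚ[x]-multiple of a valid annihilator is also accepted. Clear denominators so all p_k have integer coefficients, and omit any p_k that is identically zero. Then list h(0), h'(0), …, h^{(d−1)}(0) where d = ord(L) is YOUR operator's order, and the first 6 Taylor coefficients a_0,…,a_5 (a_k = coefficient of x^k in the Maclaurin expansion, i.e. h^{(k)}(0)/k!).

L = 20 - 8·Dx + Dx^2  (order 2).
h: a_k = 0, 16, 64, 352/3, 128, 1312/15, …
ICs: h(0) = 0, h′(0) = 16.

f: a_k = 2, 8, 16, 64/3, 64/3, 256/15, …
g: a_k = 0, 8, 0, -16/3, 0, 16/15, …
L₀ := L_f ⊗_s L_g (sym. prod.), ord ≤ 2.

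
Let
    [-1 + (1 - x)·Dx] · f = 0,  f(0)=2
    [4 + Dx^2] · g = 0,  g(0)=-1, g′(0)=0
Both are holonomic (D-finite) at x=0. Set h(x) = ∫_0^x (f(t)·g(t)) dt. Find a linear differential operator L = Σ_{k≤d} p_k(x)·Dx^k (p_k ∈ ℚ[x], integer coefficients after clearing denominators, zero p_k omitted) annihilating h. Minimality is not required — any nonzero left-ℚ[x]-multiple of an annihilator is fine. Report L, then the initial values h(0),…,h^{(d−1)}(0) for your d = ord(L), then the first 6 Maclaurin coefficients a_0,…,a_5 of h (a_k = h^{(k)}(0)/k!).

L = (-4 + 4·x)·Dx + 2·Dx^2 + (-1 + x)·Dx^3  (order 3).
h: a_k = 0, -2, -1, 2/3, 1/2, 2/15, …
ICs: h(0) = 0, h′(0) = -2, h′′(0) = -2.

f: a_k = 2, 2, 2, 2, 2, 2, …
g: a_k = -1, 0, 2, 0, -2/3, 0, …
L₀ := L_f ⊗_s L_g (sym. prod.), ord ≤ 2.
Integrate: L := L₀·Dx.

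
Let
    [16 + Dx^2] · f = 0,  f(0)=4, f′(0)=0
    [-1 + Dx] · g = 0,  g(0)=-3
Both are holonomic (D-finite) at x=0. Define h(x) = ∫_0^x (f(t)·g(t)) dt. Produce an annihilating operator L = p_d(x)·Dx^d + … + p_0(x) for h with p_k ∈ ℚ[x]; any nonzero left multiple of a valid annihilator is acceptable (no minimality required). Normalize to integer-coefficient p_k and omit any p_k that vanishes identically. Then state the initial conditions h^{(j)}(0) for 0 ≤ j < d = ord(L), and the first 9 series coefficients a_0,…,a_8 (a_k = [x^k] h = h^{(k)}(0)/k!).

f: a_k = 4, 0, -32, 0, 128/3, 0, -1024/45, 0, 2048/315, …
g: a_k = -3, -3, -3/2, -1/2, -1/8, -1/40, -1/240, -1/1680, -1/13440, …
f·g: L₀ = L_f ⊗_s L_g, ord ≤ 2·1.
∫: right-multiply L₀ by Dx.
L = 17·Dx - 2·Dx^2 + Dx^3  (order 3).
h: a_k = 0, -12, -6, 30, 47/2, -161/10, -1121/60, 33/28, 20047/3360, …
ICs: h(0) = 0, h′(0) = -12, h′′(0) = -12.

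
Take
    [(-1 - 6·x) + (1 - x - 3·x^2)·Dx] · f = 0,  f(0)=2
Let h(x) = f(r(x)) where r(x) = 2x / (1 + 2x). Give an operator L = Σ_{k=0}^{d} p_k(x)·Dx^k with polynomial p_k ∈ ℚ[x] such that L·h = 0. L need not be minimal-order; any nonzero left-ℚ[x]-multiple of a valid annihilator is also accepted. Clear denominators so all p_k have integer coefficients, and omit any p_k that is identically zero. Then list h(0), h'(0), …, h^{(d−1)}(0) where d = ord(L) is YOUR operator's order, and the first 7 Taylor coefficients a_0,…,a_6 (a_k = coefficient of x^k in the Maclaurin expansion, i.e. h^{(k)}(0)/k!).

f: a_k = 2, 2, 8, 14, 38, 80, 194, …
L₀ from L_f via x↦r, Dx↦r'^{-1}Dx.
L = (2 + 28·x) + (-1 - 4·x + 8·x^2 + 24·x^3)·Dx  (order 1).
h: a_k = 2, 4, 24, 0, 288, -576, 4608, …
ICs: h(0) = 2.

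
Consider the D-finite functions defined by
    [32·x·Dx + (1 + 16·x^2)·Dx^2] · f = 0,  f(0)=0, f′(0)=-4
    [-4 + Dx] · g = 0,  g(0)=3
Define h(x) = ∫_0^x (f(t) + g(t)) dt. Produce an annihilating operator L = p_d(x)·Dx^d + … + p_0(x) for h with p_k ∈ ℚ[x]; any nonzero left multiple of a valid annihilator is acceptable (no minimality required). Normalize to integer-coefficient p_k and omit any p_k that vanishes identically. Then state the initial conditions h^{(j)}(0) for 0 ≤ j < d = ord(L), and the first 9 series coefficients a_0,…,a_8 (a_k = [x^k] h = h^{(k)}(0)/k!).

f: a_k = 0, -4, 0, 64/3, 0, -1024/5, 0, 16384/7, 0, …
g: a_k = 3, 12, 24, 32, 32, 128/5, 256/15, 1024/105, 512/105, …
Weyl lclm of L_f,L_g ⇒ L₀ (ord ≤ 3).
Integrate: L := L₀·Dx.
L = (32 - 256·x - 512·x^2)·Dx^2 + (-12 + 48·x + 64·x^2 - 256·x^3)·Dx^3 + (1 + 4·x + 16·x^2 + 64·x^3)·Dx^4  (order 4).
h: a_k = 0, 3, 4, 8, 40/3, 32/5, -448/15, 256/105, 30848/105, …
ICs: h(0) = 0, h′(0) = 3, h′′(0) = 8, h′′′(0) = 48.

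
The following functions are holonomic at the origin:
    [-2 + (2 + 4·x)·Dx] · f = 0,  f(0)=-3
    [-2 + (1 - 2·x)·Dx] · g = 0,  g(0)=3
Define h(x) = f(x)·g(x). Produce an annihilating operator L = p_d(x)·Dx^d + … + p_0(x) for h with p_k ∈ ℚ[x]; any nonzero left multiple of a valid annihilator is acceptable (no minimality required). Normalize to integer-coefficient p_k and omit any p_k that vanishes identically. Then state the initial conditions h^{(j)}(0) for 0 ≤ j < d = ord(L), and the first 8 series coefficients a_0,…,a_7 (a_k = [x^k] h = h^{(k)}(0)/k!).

f: a_k = -3, -3, 3/2, -3/2, 15/8, -21/8, 63/16, -99/16, …
g: a_k = 3, 6, 12, 24, 48, 96, 192, 384, …
Sym-product of L_f,L_g gives L₀ (≤ ord 1).
L = (3 + 2·x) + (-1 + 4·x^2)·Dx  (order 1).
h: a_k = -9, -27, -99/2, -207/2, -1611/8, -3285/8, -12951/16, -26199/16, …
ICs: h(0) = -9.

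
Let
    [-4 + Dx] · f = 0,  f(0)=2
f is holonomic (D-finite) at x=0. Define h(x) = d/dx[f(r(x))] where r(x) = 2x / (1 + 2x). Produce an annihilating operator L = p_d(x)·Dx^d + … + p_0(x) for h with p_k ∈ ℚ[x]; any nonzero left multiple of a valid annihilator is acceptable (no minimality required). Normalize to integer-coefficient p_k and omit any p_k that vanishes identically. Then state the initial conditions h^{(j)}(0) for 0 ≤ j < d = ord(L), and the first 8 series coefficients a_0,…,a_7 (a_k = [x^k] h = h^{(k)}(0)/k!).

L = (4 - 8·x) + (-1 - 4·x - 4·x^2)·Dx  (order 1).
h: a_k = 16, 64, -64, -512/3, 1792/3, -11264/15, -17408/45, 1294336/315, …
ICs: h(0) = 16.

f: a_k = 2, 8, 16, 64/3, 64/3, 256/15, 512/45, 2048/315, …
Change of var in L_f (x↦r) gives L₀.
Differentiate: ansatz ord ≤ ord L₀ ⇒ L.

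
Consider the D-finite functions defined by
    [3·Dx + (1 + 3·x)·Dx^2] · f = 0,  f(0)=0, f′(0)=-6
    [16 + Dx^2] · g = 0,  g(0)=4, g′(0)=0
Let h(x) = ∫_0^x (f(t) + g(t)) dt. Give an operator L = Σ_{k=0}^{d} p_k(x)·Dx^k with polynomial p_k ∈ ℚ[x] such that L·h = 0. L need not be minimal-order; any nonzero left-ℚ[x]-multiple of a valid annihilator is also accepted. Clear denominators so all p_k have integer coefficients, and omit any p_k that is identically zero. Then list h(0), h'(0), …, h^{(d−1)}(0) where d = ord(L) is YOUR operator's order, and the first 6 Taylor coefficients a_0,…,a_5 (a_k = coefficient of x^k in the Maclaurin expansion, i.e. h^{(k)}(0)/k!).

f: a_k = 0, -6, 9, -18, 81/2, -486/5, …
g: a_k = 4, 0, -32, 0, 128/3, 0, …
f+g: L₀ = lclm(L_f,L_g), ord ≤ 2+2.
∫: right-multiply L₀ by Dx.
L = (1680 + 2304·x + 3456·x^2)·Dx^2 + (272 + 1584·x + 3456·x^2 + 3456·x^3)·Dx^3 + (105 + 144·x + 216·x^2)·Dx^4 + (17 + 99·x + 216·x^2 + 216·x^3)·Dx^5  (order 5).
h: a_k = 0, 4, -3, -23/3, -9/2, 499/30, …
ICs: h(0) = 0, h′(0) = 4, h′′(0) = -6, h′′′(0) = -46, h′′′′(0) = -108.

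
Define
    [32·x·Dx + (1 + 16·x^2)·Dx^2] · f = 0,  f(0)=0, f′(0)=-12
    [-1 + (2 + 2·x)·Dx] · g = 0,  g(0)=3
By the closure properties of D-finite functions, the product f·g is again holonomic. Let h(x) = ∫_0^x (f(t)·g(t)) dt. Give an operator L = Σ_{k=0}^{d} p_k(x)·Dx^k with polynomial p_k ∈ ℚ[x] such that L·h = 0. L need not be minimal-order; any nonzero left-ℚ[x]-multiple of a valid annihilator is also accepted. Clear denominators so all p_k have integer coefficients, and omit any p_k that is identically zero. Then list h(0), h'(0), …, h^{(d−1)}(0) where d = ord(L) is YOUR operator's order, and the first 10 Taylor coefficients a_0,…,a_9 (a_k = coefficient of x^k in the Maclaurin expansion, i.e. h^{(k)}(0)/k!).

L = (3 - 64·x - 16·x^2)·Dx + (-4 + 124·x + 192·x^2 + 64·x^3)·Dx^2 + (4 + 8·x + 68·x^2 + 128·x^3 + 64·x^4)·Dx^3  (order 3).
h: a_k = 0, 0, -18, -6, 393/8, 75/4, -99509/320, -291387/2240, 190747479/71680, 62254327/53760, …
ICs: h(0) = 0, h′(0) = 0, h′′(0) = -36.

f: a_k = 0, -12, 0, 64, 0, -3072/5, 0, 49152/7, 0, -262144/3, …
g: a_k = 3, 3/2, -3/8, 3/16, -15/128, 21/256, -63/1024, 99/2048, -1287/32768, 2145/65536, …
h₀=f·g: eliminate ⇒ L₀, order ≤ 2·1.
Integrate: L := L₀·Dx.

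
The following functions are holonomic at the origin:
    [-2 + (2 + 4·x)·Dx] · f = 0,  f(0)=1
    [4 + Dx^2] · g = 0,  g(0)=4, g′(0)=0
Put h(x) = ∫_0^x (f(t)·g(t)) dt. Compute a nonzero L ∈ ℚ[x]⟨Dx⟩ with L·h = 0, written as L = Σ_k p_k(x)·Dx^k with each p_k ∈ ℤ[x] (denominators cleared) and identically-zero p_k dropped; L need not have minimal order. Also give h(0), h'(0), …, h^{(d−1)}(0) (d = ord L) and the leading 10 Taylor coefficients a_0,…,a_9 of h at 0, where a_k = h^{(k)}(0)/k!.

f: a_k = 1, 1, -1/2, 1/2, -5/8, 7/8, -21/16, 33/16, -429/128, 715/128, …
g: a_k = 4, 0, -8, 0, 8/3, 0, -16/45, 0, 8/315, 0, …
Product ⇒ symmetric product L₀, ord ≤ 2.
h=∫h₀ ⇒ L = L₀·Dx.
L = (7 + 16·x + 16·x^2)·Dx + (-2 - 4·x)·Dx^2 + (1 + 4·x + 4·x^2)·Dx^3  (order 3).
h: a_k = 0, 4, 2, -10/3, -3/2, 5/6, 13/36, -349/1260, 401/1440, -44047/90720, …
ICs: h(0) = 0, h′(0) = 4, h′′(0) = 4.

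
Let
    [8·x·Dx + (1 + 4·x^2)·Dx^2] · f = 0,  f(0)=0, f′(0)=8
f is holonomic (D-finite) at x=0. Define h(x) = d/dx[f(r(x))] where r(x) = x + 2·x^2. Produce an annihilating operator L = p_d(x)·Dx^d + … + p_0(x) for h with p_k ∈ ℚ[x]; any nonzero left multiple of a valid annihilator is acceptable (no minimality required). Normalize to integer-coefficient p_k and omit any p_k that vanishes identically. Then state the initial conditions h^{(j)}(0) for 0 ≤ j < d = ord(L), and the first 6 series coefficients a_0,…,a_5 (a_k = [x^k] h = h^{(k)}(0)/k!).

L = (-4 + 8·x + 64·x^2 + 192·x^3 + 192·x^4) + (1 + 4·x + 4·x^2 + 32·x^3 + 80·x^4 + 64·x^5)·Dx  (order 1).
h: a_k = 8, 32, -32, -256, -512, 1024, …
ICs: h(0) = 8.

f: a_k = 0, 8, 0, -32/3, 0, 128/5, …
Substitute x→r, Dx→(1/r')Dx; clear ⇒ L₀.
h=h₀': d/dx-closure on L₀ ⇒ L.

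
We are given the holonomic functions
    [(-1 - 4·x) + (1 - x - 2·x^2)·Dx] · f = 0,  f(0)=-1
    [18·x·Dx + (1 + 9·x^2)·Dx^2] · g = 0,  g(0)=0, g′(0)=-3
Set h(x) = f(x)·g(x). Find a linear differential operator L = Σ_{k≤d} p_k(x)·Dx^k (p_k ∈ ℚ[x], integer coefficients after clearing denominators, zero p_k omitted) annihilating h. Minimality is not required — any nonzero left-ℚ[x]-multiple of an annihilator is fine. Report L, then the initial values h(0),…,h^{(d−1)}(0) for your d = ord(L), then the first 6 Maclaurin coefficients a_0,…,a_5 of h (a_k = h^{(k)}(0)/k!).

L = (4 + 18·x + 108·x^2) + (2 - 10·x + 36·x^2 + 108·x^3)·Dx + (-1 + x - 7·x^2 + 9·x^3 + 18·x^4)·Dx^2  (order 2).
h: a_k = 0, 3, 3, 0, 6, 273/5, …
ICs: h(0) = 0, h′(0) = 3.

f: a_k = -1, -1, -3, -5, -11, -21, …
g: a_k = 0, -3, 0, 9, 0, -243/5, …
Sym-product of L_f,L_g gives L₀ (≤ ord 2).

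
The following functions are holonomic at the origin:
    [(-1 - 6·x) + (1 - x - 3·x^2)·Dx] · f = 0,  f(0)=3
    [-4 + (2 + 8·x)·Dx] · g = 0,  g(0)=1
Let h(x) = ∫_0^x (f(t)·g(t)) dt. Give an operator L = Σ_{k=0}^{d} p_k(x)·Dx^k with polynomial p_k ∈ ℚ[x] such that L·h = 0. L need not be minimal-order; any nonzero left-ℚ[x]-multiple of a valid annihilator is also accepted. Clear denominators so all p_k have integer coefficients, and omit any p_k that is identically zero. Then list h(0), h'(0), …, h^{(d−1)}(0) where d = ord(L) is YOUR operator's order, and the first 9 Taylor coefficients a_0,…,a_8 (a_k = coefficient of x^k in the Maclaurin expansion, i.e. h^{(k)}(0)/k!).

f: a_k = 3, 3, 12, 21, 57, 120, 291, 651, 1524, …
g: a_k = 1, 2, -2, 4, -10, 28, -84, 264, -858, …
Sym-product of L_f,L_g gives L₀ (≤ ord 1).
h=∫h₀ ⇒ L = L₀·Dx.
L = (3 + 8·x + 18·x^2)·Dx + (-1 - 3·x + 7·x^2 + 12·x^3)·Dx^2  (order 2).
h: a_k = 0, 3, 9/2, 4, 51/4, 57/5, 49, 213/7, 1887/8, …
ICs: h(0) = 0, h′(0) = 3.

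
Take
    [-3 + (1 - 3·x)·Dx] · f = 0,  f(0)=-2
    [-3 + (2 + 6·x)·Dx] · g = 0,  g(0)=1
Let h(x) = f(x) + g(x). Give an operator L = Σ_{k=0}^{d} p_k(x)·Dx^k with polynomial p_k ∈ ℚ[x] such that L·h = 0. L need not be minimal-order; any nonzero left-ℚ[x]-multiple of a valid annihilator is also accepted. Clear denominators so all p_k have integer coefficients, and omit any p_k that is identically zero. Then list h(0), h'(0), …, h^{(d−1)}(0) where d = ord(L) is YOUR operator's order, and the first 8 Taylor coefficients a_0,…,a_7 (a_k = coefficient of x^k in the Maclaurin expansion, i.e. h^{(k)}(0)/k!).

L = (-45 - 81·x) + (27 + 126·x + 243·x^2)·Dx + (-2 - 18·x + 18·x^2 + 162·x^3)·Dx^2  (order 2).
h: a_k = -1, -9/2, -153/8, -837/16, -21141/128, -122715/256, -1508301/1024, -8885781/2048, …
ICs: h(0) = -1, h′(0) = -9/2.

f: a_k = -2, -6, -18, -54, -162, -486, -1458, -4374, …
g: a_k = 1, 3/2, -9/8, 27/16, -405/128, 1701/256, -15309/1024, 72171/2048, …
h₀=f+g: left-lcm gives L₀, ord ≤ 2.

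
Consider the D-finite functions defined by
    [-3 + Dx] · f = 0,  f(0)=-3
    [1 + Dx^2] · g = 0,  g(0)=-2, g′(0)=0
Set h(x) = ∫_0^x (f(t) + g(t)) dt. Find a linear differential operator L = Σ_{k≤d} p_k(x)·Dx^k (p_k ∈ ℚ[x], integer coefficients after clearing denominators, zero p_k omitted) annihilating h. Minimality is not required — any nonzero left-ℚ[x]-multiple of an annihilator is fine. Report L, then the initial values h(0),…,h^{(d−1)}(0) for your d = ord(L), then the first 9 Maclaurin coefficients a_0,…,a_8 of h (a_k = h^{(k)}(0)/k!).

L = -3·Dx + Dx^2 - 3·Dx^3 + Dx^4  (order 4).
h: a_k = 0, -5, -9/2, -25/6, -27/8, -49/24, -81/80, -437/1008, -729/4480, …
ICs: h(0) = 0, h′(0) = -5, h′′(0) = -9, h′′′(0) = -25.

f: a_k = -3, -9, -27/2, -27/2, -81/8, -243/40, -243/80, -729/560, -2187/4480, …
g: a_k = -2, 0, 1, 0, -1/12, 0, 1/360, 0, -1/20160, …
h₀=f+g: left-lcm gives L₀, ord ≤ 3.
h=∫h₀ ⇒ L = L₀·Dx.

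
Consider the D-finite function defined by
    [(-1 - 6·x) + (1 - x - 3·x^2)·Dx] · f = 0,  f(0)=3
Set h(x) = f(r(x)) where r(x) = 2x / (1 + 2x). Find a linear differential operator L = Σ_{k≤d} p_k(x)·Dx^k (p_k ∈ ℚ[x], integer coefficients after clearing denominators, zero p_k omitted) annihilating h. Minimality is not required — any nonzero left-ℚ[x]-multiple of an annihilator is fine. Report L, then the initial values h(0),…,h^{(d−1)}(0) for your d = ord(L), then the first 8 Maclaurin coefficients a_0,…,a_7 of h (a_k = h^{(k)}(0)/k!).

f: a_k = 3, 3, 12, 21, 57, 120, 291, 651, …
L₀ from L_f via x↦r, Dx↦r'^{-1}Dx.
L = (2 + 28·x) + (-1 - 4·x + 8·x^2 + 24·x^3)·Dx  (order 1).
h: a_k = 3, 6, 36, 0, 432, -864, 6912, -24192, …
ICs: h(0) = 3.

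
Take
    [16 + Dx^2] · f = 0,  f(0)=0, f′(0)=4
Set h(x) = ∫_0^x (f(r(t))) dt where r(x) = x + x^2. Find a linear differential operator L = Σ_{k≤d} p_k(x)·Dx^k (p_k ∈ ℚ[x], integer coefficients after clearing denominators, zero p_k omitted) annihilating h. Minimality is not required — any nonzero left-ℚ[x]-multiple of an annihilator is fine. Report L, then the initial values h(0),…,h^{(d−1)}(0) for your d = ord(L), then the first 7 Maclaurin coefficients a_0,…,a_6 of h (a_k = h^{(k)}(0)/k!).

f: a_k = 0, 4, 0, -32/3, 0, 128/15, 0, …
h₀=f(r): pull back L_f along r ⇒ L₀.
h=∫₀ˣh₀: take L = L₀·Dx.
L = (16 + 96·x + 192·x^2 + 128·x^3)·Dx - 2·Dx^2 + (1 + 2·x)·Dx^3  (order 3).
h: a_k = 0, 0, 2, 4/3, -8/3, -32/5, -176/45, …
ICs: h(0) = 0, h′(0) = 0, h′′(0) = 4.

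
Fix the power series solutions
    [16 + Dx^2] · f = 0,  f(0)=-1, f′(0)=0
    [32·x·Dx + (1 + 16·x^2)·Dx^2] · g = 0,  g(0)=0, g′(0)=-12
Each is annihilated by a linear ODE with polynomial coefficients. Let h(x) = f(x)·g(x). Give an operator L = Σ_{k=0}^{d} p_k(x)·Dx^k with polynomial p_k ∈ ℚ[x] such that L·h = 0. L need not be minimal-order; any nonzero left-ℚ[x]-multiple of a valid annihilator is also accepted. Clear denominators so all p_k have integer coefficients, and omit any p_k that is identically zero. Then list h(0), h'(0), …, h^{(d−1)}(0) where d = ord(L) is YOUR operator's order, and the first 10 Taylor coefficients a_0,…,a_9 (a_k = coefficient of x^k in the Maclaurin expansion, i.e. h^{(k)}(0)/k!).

L = (1280 + 53248·x^2 + 360448·x^4 + 2097152·x^6 + 8388608·x^8) + (1536·x + 40960·x^3 + 393216·x^5 + 2097152·x^7)·Dx + (96 + 4096·x^2 + 36864·x^4 + 262144·x^6 + 1048576·x^8)·Dx^2 + (96·x + 2560·x^3 + 24576·x^5 + 131072·x^7)·Dx^3 + (1 + 48·x^2 + 896·x^4 + 8192·x^6 + 32768·x^8)·Dx^4  (order 4).
h: a_k = 0, 12, 0, -160, 0, 6272/5, 0, -1332224/105, 0, 47405056/315, …
ICs: h(0) = 0, h′(0) = 12, h′′(0) = 0, h′′′(0) = -960.

f: a_k = -1, 0, 8, 0, -32/3, 0, 256/45, 0, -512/315, 0, …
g: a_k = 0, -12, 0, 64, 0, -3072/5, 0, 49152/7, 0, -262144/3, …
h₀=f·g: eliminate ⇒ L₀, order ≤ 2·2.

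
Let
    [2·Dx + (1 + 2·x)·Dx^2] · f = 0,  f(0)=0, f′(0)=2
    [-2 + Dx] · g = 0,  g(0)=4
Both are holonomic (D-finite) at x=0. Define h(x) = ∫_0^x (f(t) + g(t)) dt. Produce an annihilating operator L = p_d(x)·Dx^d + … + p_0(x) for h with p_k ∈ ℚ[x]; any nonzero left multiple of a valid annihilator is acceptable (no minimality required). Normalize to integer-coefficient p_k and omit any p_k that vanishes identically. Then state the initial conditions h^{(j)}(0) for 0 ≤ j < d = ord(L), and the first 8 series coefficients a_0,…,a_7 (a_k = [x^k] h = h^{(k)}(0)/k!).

f: a_k = 0, 2, -2, 8/3, -4, 32/5, -32/3, 128/7, …
g: a_k = 4, 8, 8, 16/3, 8/3, 16/15, 16/45, 32/315, …
Sum ⇒ L₀ = lclm(L_f,L_g) in ℚ(x)⟨Dx⟩.
h=∫₀ˣh₀: take L = L₀·Dx.
L = (-6 - 4·x)·Dx^2 + (1 - 4·x - 4·x^2)·Dx^3 + (1 + 3·x + 2·x^2)·Dx^4  (order 4).
h: a_k = 0, 4, 5, 2, 2, -4/15, 56/45, -464/315, …
ICs: h(0) = 0, h′(0) = 4, h′′(0) = 10, h′′′(0) = 12.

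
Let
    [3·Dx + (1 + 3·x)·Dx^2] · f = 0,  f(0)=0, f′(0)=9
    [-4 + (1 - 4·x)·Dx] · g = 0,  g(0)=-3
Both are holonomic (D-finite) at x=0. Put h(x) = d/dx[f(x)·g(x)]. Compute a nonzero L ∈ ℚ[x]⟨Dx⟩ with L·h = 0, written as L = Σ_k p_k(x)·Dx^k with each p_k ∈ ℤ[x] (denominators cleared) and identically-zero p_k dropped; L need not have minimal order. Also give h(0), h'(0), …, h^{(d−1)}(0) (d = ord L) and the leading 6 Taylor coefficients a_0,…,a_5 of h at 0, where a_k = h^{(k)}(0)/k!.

f: a_k = 0, 9, -27/2, 27, -243/4, 729/5, …
g: a_k = -3, -12, -48, -192, -768, -3072, …
Sym-product of L_f,L_g gives L₀ (≤ ord 2).
h=h₀': d/dx-closure on L₀ ⇒ L.
L = 48 + (6 + 60·x)·Dx + (-1 + x + 12·x^2)·Dx^2  (order 2).
h: a_k = -27, -135, -1053, -4887, -26622, -606123/5, …
ICs: h(0) = -27, h′(0) = -135.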